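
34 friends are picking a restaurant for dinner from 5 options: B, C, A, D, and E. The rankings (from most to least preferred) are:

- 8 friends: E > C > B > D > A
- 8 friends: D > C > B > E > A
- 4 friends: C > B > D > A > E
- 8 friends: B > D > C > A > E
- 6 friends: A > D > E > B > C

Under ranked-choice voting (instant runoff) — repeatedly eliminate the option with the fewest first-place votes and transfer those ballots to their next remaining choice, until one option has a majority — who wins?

Round 1: B 8, C 4, A 6, D 8, E 8. Eliminate C.
Round 2: B 12, A 6, D 8, E 8. Eliminate A.
Round 3: B 12, D 14, E 8. Eliminate E.
Round 4: B 20, D 14. B has a majority.

B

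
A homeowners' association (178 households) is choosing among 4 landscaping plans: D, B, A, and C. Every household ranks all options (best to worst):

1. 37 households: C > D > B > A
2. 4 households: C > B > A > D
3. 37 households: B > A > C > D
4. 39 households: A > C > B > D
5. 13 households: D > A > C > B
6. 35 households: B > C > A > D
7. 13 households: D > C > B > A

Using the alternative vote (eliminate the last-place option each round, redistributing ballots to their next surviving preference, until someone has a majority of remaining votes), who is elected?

C

Round 1: D 26, B 72, A 39, C 41. Eliminate D.
Round 2: B 72, A 52, C 54. Eliminate A.
Round 3: B 72, C 106. C has a majority.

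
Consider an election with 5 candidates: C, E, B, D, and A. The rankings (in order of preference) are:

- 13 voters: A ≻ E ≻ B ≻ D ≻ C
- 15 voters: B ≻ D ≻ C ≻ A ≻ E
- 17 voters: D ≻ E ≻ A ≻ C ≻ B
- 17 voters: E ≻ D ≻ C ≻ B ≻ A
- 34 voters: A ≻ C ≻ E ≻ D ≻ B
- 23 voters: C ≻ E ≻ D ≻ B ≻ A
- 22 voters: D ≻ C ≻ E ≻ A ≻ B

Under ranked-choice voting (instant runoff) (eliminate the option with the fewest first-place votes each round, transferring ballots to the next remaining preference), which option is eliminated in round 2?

E

Round 1: C 23, E 17, B 15, D 39, A 47. Eliminate B.
Round 2: C 23, E 17, D 54, A 47. Eliminate E.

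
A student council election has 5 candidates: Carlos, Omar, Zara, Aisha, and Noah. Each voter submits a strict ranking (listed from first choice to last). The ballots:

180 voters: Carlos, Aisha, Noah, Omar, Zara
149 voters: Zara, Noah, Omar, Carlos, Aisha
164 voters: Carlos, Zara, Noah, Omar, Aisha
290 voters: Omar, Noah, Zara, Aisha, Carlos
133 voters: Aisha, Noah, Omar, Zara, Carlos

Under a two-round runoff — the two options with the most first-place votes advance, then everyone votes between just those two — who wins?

Omar

Round 1 first-place votes: Carlos 344, Omar 290, Zara 149, Aisha 133, Noah 0.
Carlos and Omar advance.
Runoff: Carlos is preferred to Omar by 344 voters; Omar by 572.
Omar wins the runoff.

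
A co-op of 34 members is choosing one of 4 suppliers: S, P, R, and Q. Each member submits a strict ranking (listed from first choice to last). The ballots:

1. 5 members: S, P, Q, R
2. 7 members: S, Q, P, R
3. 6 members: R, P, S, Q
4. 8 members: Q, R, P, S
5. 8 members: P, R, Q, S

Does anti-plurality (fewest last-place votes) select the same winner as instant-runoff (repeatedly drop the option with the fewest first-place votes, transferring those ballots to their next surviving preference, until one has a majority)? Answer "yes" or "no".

Anti-plurality — last-place votes: S 16, P 0, R 12, Q 6. Winner: P.
Instant-runoff — R1 S 12, P 8, R 6, Q 8 (R out); R2 S 12, P 14, Q 8 (Q out); R3 S 12, P 22 (P winner). Winner: P.
The two methods agree.

yes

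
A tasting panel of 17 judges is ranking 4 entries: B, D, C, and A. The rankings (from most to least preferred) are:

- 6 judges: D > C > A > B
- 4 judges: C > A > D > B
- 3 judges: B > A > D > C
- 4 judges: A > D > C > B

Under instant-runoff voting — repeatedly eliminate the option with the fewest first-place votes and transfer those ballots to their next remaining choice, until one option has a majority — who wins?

Round 1: B 3, D 6, C 4, A 4. Eliminate B.
Round 2: D 6, C 4, A 7. Eliminate C.
Round 3: D 6, A 11. A has a majority.

A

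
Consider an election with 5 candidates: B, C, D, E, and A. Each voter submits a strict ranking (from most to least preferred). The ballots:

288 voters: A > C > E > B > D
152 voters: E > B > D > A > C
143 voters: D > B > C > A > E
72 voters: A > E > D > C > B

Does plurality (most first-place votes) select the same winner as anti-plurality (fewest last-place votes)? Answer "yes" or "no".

yes

Plurality — first-place votes: B 0, C 0, D 143, E 152, A 360. Winner: A.
Anti-plurality — last-place votes: B 72, C 152, D 288, E 143, A 0. Winner: A.
The two methods agree.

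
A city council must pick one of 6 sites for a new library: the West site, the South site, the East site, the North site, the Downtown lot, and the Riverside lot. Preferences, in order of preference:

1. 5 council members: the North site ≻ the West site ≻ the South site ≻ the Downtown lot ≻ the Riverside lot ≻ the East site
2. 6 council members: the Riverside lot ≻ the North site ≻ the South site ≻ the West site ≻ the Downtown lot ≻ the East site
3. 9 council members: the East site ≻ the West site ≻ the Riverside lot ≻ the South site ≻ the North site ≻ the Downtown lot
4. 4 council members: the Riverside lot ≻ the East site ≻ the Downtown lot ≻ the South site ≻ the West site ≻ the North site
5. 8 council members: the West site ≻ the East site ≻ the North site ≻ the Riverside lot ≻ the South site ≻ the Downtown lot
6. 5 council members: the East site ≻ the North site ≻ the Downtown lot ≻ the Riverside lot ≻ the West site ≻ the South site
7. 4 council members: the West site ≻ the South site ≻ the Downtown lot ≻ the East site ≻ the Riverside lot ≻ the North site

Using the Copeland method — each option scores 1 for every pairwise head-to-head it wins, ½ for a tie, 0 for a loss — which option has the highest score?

the West site

the West site: beats the South site, the East site, the North site, the Downtown lot, and the Riverside lot → score 5.
the South site: beats the Downtown lot; loses to the West site, the East site, the North site, and the Riverside lot → score 1.
the East site: beats the South site, the North site, the Downtown lot, and the Riverside lot; loses to the West site → score 4.
the North site: beats the South site and the Downtown lot; loses to the West site, the East site, and the Riverside lot → score 2.
the Downtown lot: loses to the West site, the South site, the East site, the North site, and the Riverside lot → score 0.
the Riverside lot: beats the South site, the North site, and the Downtown lot; loses to the West site and the East site → score 3.
the West site has the best pairwise record.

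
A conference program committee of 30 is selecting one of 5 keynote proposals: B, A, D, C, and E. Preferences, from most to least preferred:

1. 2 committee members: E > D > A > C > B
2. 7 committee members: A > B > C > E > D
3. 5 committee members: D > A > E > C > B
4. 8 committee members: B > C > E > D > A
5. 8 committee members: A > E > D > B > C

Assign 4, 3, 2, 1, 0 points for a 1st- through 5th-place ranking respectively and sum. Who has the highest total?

B: 2·0 + 7·3 + 5·0 + 8·4 + 8·1 = 61
A: 2·2 + 7·4 + 5·3 + 8·0 + 8·4 = 79
D: 2·3 + 7·0 + 5·4 + 8·1 + 8·2 = 50
C: 2·1 + 7·2 + 5·1 + 8·3 + 8·0 = 45
E: 2·4 + 7·1 + 5·2 + 8·2 + 8·3 = 65
A has the highest Borda score (79).

A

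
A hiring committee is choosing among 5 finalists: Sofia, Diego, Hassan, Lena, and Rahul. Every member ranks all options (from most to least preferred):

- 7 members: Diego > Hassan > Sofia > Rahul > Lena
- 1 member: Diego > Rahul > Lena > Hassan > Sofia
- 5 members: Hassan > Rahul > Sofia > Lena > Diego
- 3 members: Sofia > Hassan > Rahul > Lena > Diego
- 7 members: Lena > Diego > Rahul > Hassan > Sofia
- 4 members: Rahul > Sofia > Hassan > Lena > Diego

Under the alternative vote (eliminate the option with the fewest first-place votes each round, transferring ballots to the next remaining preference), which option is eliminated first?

Sofia

Round 1: Sofia 3, Diego 8, Hassan 5, Lena 7, Rahul 4. Eliminate Sofia.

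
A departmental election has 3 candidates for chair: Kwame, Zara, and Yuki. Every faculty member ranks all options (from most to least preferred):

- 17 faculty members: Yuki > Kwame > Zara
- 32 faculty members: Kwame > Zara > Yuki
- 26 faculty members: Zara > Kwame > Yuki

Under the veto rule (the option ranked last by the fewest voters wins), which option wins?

Last-place votes: Kwame 0, Zara 17, Yuki 58.
Kwame is ranked last by the fewest voters, so Kwame wins.

Kwame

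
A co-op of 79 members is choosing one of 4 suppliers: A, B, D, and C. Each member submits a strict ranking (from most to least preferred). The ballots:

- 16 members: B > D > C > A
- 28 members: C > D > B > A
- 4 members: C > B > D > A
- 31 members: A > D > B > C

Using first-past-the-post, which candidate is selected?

C

First-place votes: A 31, B 16, D 0, C 32.
C has the most first-place votes.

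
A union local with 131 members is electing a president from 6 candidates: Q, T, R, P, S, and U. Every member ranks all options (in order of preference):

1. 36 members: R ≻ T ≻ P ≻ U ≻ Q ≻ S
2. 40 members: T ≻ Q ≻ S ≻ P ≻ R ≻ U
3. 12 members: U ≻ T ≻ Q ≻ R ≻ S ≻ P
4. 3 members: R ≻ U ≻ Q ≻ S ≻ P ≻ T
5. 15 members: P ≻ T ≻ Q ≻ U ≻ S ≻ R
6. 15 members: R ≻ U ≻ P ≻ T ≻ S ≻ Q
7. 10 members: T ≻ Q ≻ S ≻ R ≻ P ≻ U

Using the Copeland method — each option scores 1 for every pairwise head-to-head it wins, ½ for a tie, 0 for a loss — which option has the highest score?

T

Q: beats R and S; loses to T, P, and U → score 2.
T: beats Q, R, P, S, and U → score 5.
R: beats P, S, and U; loses to Q and T → score 3.
P: beats Q, S, and U; loses to T and R → score 3.
S: loses to Q, T, R, P, and U → score 0.
U: beats Q and S; loses to T, R, and P → score 2.
T has the best pairwise record.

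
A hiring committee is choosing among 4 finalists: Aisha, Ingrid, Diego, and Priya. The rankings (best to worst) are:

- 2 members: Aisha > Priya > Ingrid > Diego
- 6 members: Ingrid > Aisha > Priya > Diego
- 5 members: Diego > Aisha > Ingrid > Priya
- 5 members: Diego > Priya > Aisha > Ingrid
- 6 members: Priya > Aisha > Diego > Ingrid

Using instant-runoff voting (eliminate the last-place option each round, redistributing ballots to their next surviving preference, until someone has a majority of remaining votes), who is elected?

Priya

Round 1: Aisha 2, Ingrid 6, Diego 10, Priya 6. Eliminate Aisha.
Round 2: Ingrid 6, Diego 10, Priya 8. Eliminate Ingrid.
Round 3: Diego 10, Priya 14. Priya has a majority.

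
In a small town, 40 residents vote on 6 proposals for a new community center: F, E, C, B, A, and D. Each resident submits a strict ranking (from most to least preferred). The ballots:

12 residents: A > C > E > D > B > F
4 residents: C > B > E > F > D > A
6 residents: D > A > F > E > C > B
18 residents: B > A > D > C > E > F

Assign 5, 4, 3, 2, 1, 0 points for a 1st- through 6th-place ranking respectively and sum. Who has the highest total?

A

F: 12·0 + 4·2 + 6·3 + 18·0 = 26
E: 12·3 + 4·3 + 6·2 + 18·1 = 78
C: 12·4 + 4·5 + 6·1 + 18·2 = 110
B: 12·1 + 4·4 + 6·0 + 18·5 = 118
A: 12·5 + 4·0 + 6·4 + 18·4 = 156
D: 12·2 + 4·1 + 6·5 + 18·3 = 112
A has the highest Borda score (156).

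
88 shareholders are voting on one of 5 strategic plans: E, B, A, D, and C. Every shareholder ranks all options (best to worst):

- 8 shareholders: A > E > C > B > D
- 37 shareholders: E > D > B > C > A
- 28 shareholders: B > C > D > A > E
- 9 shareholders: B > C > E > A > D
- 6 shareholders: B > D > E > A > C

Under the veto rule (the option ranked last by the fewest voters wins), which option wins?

B

Last-place votes: E 28, B 0, A 37, D 17, C 6.
B is ranked last by the fewest voters, so B wins.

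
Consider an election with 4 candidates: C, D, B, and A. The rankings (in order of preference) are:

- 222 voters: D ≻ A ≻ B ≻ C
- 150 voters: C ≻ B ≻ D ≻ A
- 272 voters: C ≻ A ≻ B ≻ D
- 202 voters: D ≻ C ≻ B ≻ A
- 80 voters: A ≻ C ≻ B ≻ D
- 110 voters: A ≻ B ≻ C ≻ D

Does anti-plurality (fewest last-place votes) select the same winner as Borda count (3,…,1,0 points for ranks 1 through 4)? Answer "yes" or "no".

Anti-plurality — last-place votes: C 222, D 462, B 0, A 352. Winner: B.
Borda — scores: C 1940, D 1422, B 1296, A 1558. Winner: C.
The two methods disagree.

no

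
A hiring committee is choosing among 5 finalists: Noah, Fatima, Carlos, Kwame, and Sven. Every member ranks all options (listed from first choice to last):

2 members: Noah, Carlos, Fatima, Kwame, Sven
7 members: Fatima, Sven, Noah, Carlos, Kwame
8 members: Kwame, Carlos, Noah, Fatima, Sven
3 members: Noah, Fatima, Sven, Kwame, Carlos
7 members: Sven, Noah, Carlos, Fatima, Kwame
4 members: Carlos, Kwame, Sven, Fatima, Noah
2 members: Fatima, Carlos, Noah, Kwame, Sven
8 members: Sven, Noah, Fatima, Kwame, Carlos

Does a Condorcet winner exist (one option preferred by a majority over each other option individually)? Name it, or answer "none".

Checking pairwise contests:
Sven beats Noah 26–15.
Noah beats Fatima 28–13.
Noah beats Carlos 27–14.
Noah beats Kwame 29–12.
Fatima beats Sven 22–19.
Every option loses at least one head-to-head, so there is no Condorcet winner.

none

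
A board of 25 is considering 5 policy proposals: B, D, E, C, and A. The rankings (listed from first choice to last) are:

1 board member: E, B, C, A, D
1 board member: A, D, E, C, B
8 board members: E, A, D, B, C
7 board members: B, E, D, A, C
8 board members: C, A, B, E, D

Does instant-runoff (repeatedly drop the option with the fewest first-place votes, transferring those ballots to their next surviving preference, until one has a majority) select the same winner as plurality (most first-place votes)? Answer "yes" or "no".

yes

Instant-runoff — R1 B 7, D 0, E 9, C 8, A 1 (D out); R2 B 7, E 9, C 8, A 1 (A out); R3 B 7, E 10, C 8 (B out); R4 E 17, C 8 (E winner). Winner: E.
Plurality — first-place votes: B 7, D 0, E 9, C 8, A 1. Winner: E.
The two methods agree.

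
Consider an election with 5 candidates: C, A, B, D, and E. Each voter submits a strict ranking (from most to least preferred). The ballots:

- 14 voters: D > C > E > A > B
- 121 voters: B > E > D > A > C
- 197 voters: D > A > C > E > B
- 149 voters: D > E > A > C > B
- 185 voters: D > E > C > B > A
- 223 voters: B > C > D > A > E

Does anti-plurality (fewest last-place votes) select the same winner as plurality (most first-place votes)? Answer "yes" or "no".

yes

Anti-plurality — last-place votes: C 121, A 185, B 360, D 0, E 223. Winner: D.
Plurality — first-place votes: C 0, A 0, B 344, D 545, E 0. Winner: D.
The two methods agree.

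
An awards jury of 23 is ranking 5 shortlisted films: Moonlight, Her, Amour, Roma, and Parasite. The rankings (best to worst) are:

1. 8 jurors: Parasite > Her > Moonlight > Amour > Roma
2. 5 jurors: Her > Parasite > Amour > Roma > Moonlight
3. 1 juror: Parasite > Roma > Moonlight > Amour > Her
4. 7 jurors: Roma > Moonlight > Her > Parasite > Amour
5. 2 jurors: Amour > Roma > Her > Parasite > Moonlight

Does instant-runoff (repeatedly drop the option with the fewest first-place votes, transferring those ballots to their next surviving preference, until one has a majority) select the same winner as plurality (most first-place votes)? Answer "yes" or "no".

yes

Instant-runoff — R1 Moonlight 0, Her 5, Amour 2, Roma 7, Parasite 9 (Moonlight out); R2 Her 5, Amour 2, Roma 7, Parasite 9 (Amour out); R3 Her 5, Roma 9, Parasite 9 (Her out); R4 Roma 9, Parasite 14 (Parasite winner). Winner: Parasite.
Plurality — first-place votes: Moonlight 0, Her 5, Amour 2, Roma 7, Parasite 9. Winner: Parasite.
The two methods agree.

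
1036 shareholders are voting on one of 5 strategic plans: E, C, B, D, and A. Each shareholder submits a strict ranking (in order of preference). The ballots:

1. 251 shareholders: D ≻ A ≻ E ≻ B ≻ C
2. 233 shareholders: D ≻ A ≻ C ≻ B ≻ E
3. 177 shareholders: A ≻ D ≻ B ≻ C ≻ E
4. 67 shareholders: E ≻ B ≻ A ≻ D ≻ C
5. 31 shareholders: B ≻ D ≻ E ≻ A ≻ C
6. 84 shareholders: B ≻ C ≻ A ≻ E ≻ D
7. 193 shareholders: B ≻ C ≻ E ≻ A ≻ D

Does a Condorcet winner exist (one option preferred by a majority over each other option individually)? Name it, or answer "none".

A vs E: 745–291 for A.
A vs C: 759–277 for A.
A vs B: 661–375 for A.
A vs D: 521–515 for A.
A beats every other option head-to-head.

A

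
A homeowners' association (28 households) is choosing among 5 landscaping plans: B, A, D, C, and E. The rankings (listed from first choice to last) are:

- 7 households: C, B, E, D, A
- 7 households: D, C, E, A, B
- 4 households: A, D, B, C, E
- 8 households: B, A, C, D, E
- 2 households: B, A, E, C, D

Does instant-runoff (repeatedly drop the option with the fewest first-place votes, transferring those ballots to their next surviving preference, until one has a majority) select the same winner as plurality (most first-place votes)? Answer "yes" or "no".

yes

Instant-runoff — R1 B 10, A 4, D 7, C 7, E 0 (E out); R2 B 10, A 4, D 7, C 7 (A out); R3 B 10, D 11, C 7 (C out); R4 B 17, D 11 (B winner). Winner: B.
Plurality — first-place votes: B 10, A 4, D 7, C 7, E 0. Winner: B.
The two methods agree.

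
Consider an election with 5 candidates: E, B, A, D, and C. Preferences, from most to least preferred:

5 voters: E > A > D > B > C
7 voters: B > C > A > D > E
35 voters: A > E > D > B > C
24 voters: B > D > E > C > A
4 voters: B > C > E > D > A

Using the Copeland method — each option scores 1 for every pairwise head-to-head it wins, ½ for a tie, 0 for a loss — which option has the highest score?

E: beats B, D, and C; loses to A → score 3.
B: beats C; loses to E, A, and D → score 1.
A: beats E, B, D, and C → score 4.
D: beats B and C; loses to E and A → score 2.
C: loses to E, B, A, and D → score 0.
A has the best pairwise record.

A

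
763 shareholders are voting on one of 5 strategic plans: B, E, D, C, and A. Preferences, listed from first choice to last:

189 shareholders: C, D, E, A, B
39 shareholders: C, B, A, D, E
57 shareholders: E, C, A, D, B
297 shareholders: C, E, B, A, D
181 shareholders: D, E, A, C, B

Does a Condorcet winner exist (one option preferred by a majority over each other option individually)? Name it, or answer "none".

C vs B: 763–0 for C.
C vs E: 525–238 for C.
C vs D: 582–181 for C.
C vs A: 582–181 for C.
C beats every other option head-to-head.

C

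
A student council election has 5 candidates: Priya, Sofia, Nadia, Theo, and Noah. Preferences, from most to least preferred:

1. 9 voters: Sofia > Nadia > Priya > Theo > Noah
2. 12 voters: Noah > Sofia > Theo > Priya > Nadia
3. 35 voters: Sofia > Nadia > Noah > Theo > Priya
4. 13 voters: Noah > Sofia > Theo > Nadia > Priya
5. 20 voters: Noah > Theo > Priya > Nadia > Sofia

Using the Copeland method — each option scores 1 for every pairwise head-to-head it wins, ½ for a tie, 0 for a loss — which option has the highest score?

Noah

Priya: loses to Sofia, Nadia, Theo, and Noah → score 0.
Sofia: beats Priya, Nadia, and Theo; loses to Noah → score 3.
Nadia: beats Priya; loses to Sofia, Theo, and Noah → score 1.
Theo: beats Priya and Nadia; loses to Sofia and Noah → score 2.
Noah: beats Priya, Sofia, Nadia, and Theo → score 4.
Noah has the best pairwise record.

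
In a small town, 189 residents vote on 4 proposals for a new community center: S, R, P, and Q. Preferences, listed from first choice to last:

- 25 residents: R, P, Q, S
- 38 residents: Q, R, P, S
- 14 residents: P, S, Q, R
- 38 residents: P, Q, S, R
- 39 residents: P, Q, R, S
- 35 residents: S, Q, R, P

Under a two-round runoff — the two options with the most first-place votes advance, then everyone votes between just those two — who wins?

Round 1 first-place votes: S 35, R 25, P 91, Q 38.
P and Q advance.
Runoff: P is preferred to Q by 116 voters; Q by 73.
P wins the runoff.

P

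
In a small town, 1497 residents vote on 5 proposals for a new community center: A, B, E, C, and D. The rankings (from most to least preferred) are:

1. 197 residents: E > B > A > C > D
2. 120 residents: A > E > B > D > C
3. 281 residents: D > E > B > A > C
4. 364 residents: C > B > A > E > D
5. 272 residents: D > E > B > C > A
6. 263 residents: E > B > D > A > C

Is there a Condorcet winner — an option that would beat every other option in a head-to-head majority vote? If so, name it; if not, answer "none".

E vs A: 1013–484 for E.
E vs B: 1133–364 for E.
E vs C: 1133–364 for E.
E vs D: 944–553 for E.
E beats every other option head-to-head.

E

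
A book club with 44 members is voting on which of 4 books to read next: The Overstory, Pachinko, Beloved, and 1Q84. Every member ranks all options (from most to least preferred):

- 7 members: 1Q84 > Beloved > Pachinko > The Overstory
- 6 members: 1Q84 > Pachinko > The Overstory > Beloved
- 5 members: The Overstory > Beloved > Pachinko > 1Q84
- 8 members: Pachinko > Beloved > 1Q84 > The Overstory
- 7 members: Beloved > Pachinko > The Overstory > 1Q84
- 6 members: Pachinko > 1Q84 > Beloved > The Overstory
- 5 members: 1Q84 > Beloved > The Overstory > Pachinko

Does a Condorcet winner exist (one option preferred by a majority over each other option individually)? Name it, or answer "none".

Checking pairwise contests:
Pachinko beats The Overstory 34–10.
Beloved beats Pachinko 24–20.
1Q84 beats Beloved 24–20.
Pachinko beats 1Q84 26–18.
Every option loses at least one head-to-head, so there is no Condorcet winner.

none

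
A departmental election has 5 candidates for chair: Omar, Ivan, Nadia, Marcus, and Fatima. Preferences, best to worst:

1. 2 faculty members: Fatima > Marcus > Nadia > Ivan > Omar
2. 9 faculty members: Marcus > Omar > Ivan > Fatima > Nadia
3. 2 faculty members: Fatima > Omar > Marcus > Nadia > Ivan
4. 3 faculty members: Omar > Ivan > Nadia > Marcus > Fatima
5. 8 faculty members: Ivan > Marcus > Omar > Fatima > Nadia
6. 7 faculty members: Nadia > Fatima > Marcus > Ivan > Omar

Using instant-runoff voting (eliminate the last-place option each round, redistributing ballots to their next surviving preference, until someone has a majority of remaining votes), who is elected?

Round 1: Omar 3, Ivan 8, Nadia 7, Marcus 9, Fatima 4. Eliminate Omar.
Round 2: Ivan 11, Nadia 7, Marcus 9, Fatima 4. Eliminate Fatima.
Round 3: Ivan 11, Nadia 7, Marcus 13. Eliminate Nadia.
Round 4: Ivan 11, Marcus 20. Marcus has a majority.

Marcus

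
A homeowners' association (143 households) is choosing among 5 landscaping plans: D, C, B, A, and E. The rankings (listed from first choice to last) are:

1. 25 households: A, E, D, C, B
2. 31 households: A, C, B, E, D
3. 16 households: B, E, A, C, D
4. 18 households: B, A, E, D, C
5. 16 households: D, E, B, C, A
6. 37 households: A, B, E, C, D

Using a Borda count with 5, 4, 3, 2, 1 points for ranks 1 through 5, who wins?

A

D: 25·3 + 31·1 + 16·1 + 18·2 + 16·5 + 37·1 = 275
C: 25·2 + 31·4 + 16·2 + 18·1 + 16·2 + 37·2 = 330
B: 25·1 + 31·3 + 16·5 + 18·5 + 16·3 + 37·4 = 484
A: 25·5 + 31·5 + 16·3 + 18·4 + 16·1 + 37·5 = 601
E: 25·4 + 31·2 + 16·4 + 18·3 + 16·4 + 37·3 = 455
A has the highest Borda score (601).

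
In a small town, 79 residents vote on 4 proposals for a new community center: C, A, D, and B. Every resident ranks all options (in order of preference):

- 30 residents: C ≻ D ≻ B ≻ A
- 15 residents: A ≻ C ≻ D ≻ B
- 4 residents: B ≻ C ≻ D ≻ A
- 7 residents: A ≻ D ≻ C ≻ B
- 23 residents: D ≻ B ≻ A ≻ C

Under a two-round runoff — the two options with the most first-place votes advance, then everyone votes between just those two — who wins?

Round 1 first-place votes: C 30, A 22, D 23, B 4.
C and D advance.
Runoff: C is preferred to D by 49 voters; D by 30.
C wins the runoff.

C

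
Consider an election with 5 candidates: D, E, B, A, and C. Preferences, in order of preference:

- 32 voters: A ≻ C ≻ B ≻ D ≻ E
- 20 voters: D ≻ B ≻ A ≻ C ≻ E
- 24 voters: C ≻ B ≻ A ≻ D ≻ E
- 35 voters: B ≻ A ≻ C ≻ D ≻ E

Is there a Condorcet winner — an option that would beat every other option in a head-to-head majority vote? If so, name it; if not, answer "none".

Checking pairwise contests:
B beats D 91–20.
D beats E 111–0.
C beats B 56–55.
B beats A 79–32.
A beats C 87–24.
Every option loses at least one head-to-head, so there is no Condorcet winner.

none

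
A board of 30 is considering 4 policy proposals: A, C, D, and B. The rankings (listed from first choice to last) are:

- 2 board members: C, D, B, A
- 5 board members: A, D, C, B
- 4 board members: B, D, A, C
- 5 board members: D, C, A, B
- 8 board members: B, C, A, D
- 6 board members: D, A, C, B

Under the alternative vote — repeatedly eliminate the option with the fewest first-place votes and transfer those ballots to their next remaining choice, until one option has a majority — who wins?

D

Round 1: A 5, C 2, D 11, B 12. Eliminate C.
Round 2: A 5, D 13, B 12. Eliminate A.
Round 3: D 18, B 12. D has a majority.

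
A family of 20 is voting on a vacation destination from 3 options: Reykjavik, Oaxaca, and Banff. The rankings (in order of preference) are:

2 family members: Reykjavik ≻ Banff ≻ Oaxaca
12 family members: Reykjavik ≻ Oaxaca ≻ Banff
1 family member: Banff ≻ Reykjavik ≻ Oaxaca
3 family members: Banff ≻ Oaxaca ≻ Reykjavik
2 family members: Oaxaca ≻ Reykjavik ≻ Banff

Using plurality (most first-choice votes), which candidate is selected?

Reykjavik

First-place votes: Reykjavik 14, Oaxaca 2, Banff 4.
Reykjavik has the most first-place votes.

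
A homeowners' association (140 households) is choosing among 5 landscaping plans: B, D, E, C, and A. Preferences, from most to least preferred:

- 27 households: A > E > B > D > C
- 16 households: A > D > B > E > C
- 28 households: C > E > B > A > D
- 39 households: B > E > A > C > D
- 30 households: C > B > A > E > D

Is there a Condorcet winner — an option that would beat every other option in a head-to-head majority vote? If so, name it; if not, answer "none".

B

B vs D: 124–16 for B.
B vs E: 85–55 for B.
B vs C: 82–58 for B.
B vs A: 97–43 for B.
B beats every other option head-to-head.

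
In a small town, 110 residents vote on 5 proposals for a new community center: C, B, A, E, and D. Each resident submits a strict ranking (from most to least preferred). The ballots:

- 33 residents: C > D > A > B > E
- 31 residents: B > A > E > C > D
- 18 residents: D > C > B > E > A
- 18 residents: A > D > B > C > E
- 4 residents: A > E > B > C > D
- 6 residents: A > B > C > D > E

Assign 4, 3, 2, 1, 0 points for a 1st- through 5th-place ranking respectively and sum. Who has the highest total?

C: 33·4 + 31·1 + 18·3 + 18·1 + 4·1 + 6·2 = 251
B: 33·1 + 31·4 + 18·2 + 18·2 + 4·2 + 6·3 = 255
A: 33·2 + 31·3 + 18·0 + 18·4 + 4·4 + 6·4 = 271
E: 33·0 + 31·2 + 18·1 + 18·0 + 4·3 + 6·0 = 92
D: 33·3 + 31·0 + 18·4 + 18·3 + 4·0 + 6·1 = 231
A has the highest Borda score (271).

A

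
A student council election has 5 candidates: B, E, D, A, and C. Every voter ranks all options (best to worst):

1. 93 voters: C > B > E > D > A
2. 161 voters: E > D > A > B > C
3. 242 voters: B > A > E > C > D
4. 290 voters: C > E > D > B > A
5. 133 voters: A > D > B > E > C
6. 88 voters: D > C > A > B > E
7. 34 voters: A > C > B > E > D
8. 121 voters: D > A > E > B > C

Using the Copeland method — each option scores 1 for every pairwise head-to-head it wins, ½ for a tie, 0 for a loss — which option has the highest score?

B: beats E, A, and C; loses to D → score 3.
E: beats D and C; loses to B and A → score 2.
D: beats B and A; loses to E and C → score 2.
A: beats E and C; loses to B and D → score 2.
C: beats D; loses to B, E, and A → score 1.
B has the best pairwise record.

B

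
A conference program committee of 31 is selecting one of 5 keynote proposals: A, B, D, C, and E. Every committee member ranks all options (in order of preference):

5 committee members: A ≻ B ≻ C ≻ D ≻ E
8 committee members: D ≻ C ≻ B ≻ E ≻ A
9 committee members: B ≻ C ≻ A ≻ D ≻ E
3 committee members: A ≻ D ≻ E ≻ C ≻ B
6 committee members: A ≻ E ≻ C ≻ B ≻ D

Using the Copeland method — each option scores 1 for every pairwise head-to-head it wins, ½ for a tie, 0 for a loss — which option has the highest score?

C

A: beats D and E; loses to B and C → score 2.
B: beats A, D, and E; loses to C → score 3.
D: beats E; loses to A, B, and C → score 1.
C: beats A, B, D, and E → score 4.
E: loses to A, B, D, and C → score 0.
C has the best pairwise record.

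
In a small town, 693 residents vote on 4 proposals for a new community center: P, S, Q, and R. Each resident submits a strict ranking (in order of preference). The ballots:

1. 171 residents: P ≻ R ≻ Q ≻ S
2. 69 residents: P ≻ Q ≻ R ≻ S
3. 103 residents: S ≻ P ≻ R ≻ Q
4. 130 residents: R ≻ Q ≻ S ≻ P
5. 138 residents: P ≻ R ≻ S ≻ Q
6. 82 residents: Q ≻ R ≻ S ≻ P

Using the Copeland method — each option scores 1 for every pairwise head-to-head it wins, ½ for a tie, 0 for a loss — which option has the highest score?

P

P: beats S, Q, and R → score 3.
S: loses to P, Q, and R → score 0.
Q: beats S; loses to P and R → score 1.
R: beats S and Q; loses to P → score 2.
P has the best pairwise record.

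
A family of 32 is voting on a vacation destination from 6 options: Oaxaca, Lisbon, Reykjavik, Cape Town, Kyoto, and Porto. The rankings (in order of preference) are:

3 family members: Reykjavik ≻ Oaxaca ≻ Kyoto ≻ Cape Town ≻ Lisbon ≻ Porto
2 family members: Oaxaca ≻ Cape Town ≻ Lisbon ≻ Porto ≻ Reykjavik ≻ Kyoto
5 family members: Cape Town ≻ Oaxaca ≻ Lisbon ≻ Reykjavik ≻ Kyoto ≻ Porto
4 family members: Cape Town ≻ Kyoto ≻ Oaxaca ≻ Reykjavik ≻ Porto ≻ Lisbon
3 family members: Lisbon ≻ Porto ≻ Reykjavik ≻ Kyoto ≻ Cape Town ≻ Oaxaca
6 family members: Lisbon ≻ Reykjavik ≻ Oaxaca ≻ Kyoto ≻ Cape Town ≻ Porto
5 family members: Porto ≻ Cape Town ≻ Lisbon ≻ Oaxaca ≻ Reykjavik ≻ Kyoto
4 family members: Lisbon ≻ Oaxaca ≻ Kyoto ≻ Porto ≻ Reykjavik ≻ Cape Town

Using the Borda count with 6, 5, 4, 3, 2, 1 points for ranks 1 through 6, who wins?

Oaxaca: 3·5 + 2·6 + 5·5 + 4·4 + 3·1 + 6·4 + 5·3 + 4·5 = 130
Lisbon: 3·2 + 2·4 + 5·4 + 4·1 + 3·6 + 6·6 + 5·4 + 4·6 = 136
Reykjavik: 3·6 + 2·2 + 5·3 + 4·3 + 3·4 + 6·5 + 5·2 + 4·2 = 109
Cape Town: 3·3 + 2·5 + 5·6 + 4·6 + 3·2 + 6·2 + 5·5 + 4·1 = 120
Kyoto: 3·4 + 2·1 + 5·2 + 4·5 + 3·3 + 6·3 + 5·1 + 4·4 = 92
Porto: 3·1 + 2·3 + 5·1 + 4·2 + 3·5 + 6·1 + 5·6 + 4·3 = 85
Lisbon has the highest Borda score (136).

Lisbon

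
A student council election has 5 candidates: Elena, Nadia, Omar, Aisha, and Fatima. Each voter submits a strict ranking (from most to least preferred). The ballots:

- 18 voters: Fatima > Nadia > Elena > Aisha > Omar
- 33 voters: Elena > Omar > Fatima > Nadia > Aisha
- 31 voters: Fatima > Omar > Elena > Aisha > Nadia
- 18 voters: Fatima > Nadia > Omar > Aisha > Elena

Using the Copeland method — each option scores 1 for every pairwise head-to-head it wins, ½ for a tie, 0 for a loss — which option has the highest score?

Elena: beats Nadia, Omar, and Aisha; loses to Fatima → score 3.
Nadia: beats Aisha; loses to Elena, Omar, and Fatima → score 1.
Omar: beats Nadia and Aisha; loses to Elena and Fatima → score 2.
Aisha: loses to Elena, Nadia, Omar, and Fatima → score 0.
Fatima: beats Elena, Nadia, Omar, and Aisha → score 4.
Fatima has the best pairwise record.

Fatima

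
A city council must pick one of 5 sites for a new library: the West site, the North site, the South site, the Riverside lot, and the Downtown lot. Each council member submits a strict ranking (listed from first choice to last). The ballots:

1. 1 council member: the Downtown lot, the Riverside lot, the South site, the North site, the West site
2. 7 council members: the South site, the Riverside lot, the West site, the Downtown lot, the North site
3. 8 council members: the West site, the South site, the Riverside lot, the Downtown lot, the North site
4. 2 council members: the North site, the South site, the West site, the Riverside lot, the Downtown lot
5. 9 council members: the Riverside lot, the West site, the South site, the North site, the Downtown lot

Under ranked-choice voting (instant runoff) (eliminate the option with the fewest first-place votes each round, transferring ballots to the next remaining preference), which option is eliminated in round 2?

the North site

Round 1: the West site 8, the North site 2, the South site 7, the Riverside lot 9, the Downtown lot 1. Eliminate the Downtown lot.
Round 2: the West site 8, the North site 2, the South site 7, the Riverside lot 10. Eliminate the North site.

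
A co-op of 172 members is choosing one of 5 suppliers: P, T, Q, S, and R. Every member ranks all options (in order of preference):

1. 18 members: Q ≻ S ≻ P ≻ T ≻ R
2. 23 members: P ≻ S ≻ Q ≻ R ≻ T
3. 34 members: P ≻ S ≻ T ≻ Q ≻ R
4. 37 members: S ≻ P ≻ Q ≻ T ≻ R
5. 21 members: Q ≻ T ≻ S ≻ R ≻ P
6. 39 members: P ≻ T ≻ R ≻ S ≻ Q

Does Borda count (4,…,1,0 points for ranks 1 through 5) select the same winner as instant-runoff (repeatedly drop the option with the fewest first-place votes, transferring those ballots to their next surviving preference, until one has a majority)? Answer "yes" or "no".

Borda — scores: P 531, T 303, Q 310, S 454, R 122. Winner: P.
Instant-runoff — R1 P 96, T 0, Q 39, S 37, R 0 (P winner). Winner: P.
The two methods agree.

yes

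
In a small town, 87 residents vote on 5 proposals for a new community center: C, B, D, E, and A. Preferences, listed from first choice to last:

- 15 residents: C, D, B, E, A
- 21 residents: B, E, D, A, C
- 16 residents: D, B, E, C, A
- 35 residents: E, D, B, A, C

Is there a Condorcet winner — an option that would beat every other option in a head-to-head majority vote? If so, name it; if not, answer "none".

none

Checking pairwise contests:
B beats C 72–15.
D beats B 66–21.
E beats D 56–31.
B beats E 52–35.
B beats A 87–0.
Every option loses at least one head-to-head, so there is no Condorcet winner.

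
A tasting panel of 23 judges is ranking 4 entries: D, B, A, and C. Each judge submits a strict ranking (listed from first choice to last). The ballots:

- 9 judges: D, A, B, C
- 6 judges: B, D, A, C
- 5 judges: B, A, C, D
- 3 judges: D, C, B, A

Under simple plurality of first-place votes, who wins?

First-place votes: D 12, B 11, A 0, C 0.
D has the most first-place votes.

D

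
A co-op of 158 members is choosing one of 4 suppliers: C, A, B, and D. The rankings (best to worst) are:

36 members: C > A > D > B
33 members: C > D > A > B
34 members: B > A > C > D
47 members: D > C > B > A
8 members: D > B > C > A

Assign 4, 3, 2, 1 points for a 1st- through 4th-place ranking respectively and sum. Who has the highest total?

C

C: 36·4 + 33·4 + 34·2 + 47·3 + 8·2 = 501
A: 36·3 + 33·2 + 34·3 + 47·1 + 8·1 = 331
B: 36·1 + 33·1 + 34·4 + 47·2 + 8·3 = 323
D: 36·2 + 33·3 + 34·1 + 47·4 + 8·4 = 425
C has the highest Borda score (501).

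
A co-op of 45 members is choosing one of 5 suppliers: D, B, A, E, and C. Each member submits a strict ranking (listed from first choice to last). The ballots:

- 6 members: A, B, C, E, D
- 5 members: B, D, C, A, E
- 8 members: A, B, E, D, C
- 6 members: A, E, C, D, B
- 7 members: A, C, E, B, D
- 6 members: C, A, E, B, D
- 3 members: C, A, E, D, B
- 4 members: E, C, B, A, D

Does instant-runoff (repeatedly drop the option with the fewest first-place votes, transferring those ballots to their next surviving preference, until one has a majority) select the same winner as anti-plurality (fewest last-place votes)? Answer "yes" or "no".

yes

Instant-runoff — R1 D 0, B 5, A 27, E 4, C 9 (A winner). Winner: A.
Anti-plurality — last-place votes: D 23, B 9, A 0, E 5, C 8. Winner: A.
The two methods agree.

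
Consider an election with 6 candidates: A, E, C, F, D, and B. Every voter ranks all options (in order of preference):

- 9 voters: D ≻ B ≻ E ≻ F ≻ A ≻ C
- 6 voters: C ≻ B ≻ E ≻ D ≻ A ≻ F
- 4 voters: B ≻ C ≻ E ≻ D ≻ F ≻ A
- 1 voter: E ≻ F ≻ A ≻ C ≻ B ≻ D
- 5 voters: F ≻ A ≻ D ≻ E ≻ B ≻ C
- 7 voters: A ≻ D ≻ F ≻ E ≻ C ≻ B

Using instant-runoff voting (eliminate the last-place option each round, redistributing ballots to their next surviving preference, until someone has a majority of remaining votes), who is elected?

A

Round 1: A 7, E 1, C 6, F 5, D 9, B 4. Eliminate E.
Round 2: A 7, C 6, F 6, D 9, B 4. Eliminate B.
Round 3: A 7, C 10, F 6, D 9. Eliminate F.
Round 4: A 13, C 10, D 9. Eliminate D.
Round 5: A 22, C 10. A has a majority.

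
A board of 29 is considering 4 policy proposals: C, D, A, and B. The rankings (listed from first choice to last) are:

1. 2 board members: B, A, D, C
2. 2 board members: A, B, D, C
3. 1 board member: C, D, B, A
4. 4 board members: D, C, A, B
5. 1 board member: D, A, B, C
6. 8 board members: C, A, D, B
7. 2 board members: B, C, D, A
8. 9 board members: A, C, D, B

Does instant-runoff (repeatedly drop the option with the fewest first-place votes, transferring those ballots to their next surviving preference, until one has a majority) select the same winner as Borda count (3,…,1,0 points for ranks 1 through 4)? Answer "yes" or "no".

no

Instant-runoff — R1 C 9, D 5, A 11, B 4 (B out); R2 C 11, D 5, A 13 (D out); R3 C 15, A 14 (C winner). Winner: C.
Borda — scores: C 57, D 40, A 59, B 18. Winner: A.
The two methods disagree.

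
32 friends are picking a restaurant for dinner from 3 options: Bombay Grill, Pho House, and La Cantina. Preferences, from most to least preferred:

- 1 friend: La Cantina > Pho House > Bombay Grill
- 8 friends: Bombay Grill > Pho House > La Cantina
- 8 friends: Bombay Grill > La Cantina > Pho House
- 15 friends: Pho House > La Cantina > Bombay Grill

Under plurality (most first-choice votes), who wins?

First-place votes: Bombay Grill 16, Pho House 15, La Cantina 1.
Bombay Grill has the most first-place votes.

Bombay Grill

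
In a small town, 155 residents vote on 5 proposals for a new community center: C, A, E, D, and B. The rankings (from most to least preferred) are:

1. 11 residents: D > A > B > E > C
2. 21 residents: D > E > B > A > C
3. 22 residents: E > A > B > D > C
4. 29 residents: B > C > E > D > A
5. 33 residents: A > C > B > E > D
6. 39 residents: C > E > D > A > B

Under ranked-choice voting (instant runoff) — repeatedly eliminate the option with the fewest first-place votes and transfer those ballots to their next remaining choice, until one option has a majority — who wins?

Round 1: C 39, A 33, E 22, D 32, B 29. Eliminate E.
Round 2: C 39, A 55, D 32, B 29. Eliminate B.
Round 3: C 68, A 55, D 32. Eliminate D.
Round 4: C 68, A 87. A has a majority.

A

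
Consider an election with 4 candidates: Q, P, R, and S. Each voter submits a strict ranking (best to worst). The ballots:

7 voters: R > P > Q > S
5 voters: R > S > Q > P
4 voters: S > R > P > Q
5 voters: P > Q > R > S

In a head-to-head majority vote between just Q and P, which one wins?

P

Voters preferring Q to P: 5; preferring P to Q: 16.
P wins the head-to-head.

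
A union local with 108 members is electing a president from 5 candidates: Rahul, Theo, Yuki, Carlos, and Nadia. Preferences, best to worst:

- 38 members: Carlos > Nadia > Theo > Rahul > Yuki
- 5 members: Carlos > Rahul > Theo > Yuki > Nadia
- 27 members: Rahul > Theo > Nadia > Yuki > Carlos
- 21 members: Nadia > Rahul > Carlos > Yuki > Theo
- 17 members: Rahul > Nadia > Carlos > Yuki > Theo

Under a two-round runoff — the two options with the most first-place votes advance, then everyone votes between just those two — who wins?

Round 1 first-place votes: Rahul 44, Theo 0, Yuki 0, Carlos 43, Nadia 21.
Rahul and Carlos advance.
Runoff: Rahul is preferred to Carlos by 65 voters; Carlos by 43.
Rahul wins the runoff.

Rahul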